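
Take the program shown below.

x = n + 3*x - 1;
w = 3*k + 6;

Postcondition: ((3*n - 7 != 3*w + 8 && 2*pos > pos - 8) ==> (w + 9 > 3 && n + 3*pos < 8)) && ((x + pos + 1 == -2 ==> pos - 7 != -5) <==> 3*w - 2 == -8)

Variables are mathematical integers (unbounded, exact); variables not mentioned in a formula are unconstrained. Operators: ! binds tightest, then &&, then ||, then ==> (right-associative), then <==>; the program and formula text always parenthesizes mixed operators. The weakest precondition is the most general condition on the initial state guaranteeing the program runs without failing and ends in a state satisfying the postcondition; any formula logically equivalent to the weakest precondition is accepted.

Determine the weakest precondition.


Working backward. After the program, the postcondition ((3*n - 7 != 3*w + 8 && 2*pos > pos - 8) ==> (w + 9 > 3 && n + 3*pos < 8)) && ((x + pos + 1 == -2 ==> pos - 7 != -5) <==> 3*w - 2 == -8) must hold; in canonical form it is ((3*n != 3*w + 15 && pos > -8) ==> (w > -6 && n + 3*pos < 8)) && ((pos + x == -3 ==> pos != 2) <==> 3*w == -6).
Before w := 3*k + 6: ((3*n != 9*k + 33 && pos > -8) ==> (3*k > -12 && n + 3*pos < 8)) && ((pos + x == -3 ==> pos != 2) <==> 9*k == -24)
Before x := n + 3*x - 1: ((3*n != 9*k + 33 && pos > -8) ==> (3*k > -12 && n + 3*pos < 8)) && ((n + pos + 3*x == -2 ==> pos != 2) <==> 9*k == -24)
Answer: WP = ((3*n != 9*k + 33 && pos > -8) ==> (3*k > -12 && n + 3*pos < 8)) && ((n + pos + 3*x == -2 ==> pos != 2) <==> 9*k == -24)


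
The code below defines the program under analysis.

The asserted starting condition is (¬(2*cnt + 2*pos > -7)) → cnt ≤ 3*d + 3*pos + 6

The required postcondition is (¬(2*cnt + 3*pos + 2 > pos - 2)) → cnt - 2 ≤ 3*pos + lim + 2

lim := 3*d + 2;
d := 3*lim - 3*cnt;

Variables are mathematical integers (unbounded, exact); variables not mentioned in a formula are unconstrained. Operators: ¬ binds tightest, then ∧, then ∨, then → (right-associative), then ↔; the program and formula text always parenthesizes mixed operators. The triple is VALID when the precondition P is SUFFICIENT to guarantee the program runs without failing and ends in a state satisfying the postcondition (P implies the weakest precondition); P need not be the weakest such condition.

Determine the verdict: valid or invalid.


Working backward. After the program, the postcondition (¬(2*cnt + 3*pos + 2 > pos - 2)) → cnt - 2 ≤ 3*pos + lim + 2 must hold; in canonical form it is (¬(2*cnt + 2*pos > -4)) → cnt ≤ lim + 3*pos + 4.
Before d := 3*lim - 3*cnt: (¬(2*cnt + 2*pos > -4)) → cnt ≤ lim + 3*pos + 4
Before lim := 3*d + 2: (¬(2*cnt + 2*pos > -4)) → cnt ≤ 3*d + 3*pos + 6
The weakest precondition is (¬(2*cnt + 2*pos > -4)) → cnt ≤ 3*d + 3*pos + 6.
Check whether (¬(2*cnt + 2*pos > -7)) → cnt ≤ 3*d + 3*pos + 6 implies it.
Countermodel: at the initial state cnt = 0, d = -1, pos = -2, the precondition holds but the weakest precondition fails.
Answer: invalid


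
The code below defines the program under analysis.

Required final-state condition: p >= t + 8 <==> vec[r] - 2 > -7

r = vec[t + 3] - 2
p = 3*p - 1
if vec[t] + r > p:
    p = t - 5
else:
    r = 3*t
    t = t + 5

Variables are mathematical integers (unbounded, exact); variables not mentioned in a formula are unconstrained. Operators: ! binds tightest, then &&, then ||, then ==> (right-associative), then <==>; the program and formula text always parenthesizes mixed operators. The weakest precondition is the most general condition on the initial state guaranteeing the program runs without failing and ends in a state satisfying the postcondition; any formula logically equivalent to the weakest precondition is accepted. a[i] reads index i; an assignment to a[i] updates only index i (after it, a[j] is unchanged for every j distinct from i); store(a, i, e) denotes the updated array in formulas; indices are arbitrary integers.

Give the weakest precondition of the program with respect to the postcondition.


Working backward. After the program, the postcondition p >= t + 8 <==> vec[r] - 2 > -7 must hold; in canonical form it is p >= t + 8 <==> vec[r] > -5.
Then branch requires !(vec[r] > -5); else branch requires p >= t + 13 <==> vec[3*t] > -5.
Before the if: (vec[t] + r > p ==> (!(vec[r] > -5))) && ((!(vec[t] + r > p)) ==> (p >= t + 13 <==> vec[3*t] > -5))
Before p := 3*p - 1: (vec[t] + r > 3*p - 1 ==> (!(vec[r] > -5))) && ((!(vec[t] + r > 3*p - 1)) ==> (3*p >= t + 14 <==> vec[3*t] > -5))
Before r := vec[t + 3] - 2: (vec[t + 3] + vec[t] > 3*p + 1 ==> (!(vec[vec[t + 3] - 2] > -5))) && ((!(vec[t + 3] + vec[t] > 3*p + 1)) ==> (3*p >= t + 14 <==> vec[3*t] > -5))
Answer: WP = (vec[t + 3] + vec[t] > 3*p + 1 ==> (!(vec[vec[t + 3] - 2] > -5))) && ((!(vec[t + 3] + vec[t] > 3*p + 1)) ==> (3*p >= t + 14 <==> vec[3*t] > -5))


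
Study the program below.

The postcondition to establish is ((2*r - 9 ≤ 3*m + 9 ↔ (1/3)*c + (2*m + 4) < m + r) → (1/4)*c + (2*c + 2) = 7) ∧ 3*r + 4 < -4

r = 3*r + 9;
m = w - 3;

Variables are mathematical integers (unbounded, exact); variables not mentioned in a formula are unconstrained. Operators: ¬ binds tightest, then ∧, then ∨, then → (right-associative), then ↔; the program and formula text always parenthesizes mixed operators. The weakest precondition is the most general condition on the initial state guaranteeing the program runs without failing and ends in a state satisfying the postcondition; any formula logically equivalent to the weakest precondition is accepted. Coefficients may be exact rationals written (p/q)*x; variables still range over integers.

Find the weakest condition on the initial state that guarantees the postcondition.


Working backward. After the program, the postcondition ((2*r - 9 ≤ 3*m + 9 ↔ (1/3)*c + (2*m + 4) < m + r) → (1/4)*c + (2*c + 2) = 7) ∧ 3*r + 4 < -4 must hold; in canonical form it is ((2*r ≤ 3*m + 18 ↔ (1/3)*c + m < r - 4) → (9/4)*c = 5) ∧ 3*r < -8.
Before m := w - 3: ((2*r ≤ 3*w + 9 ↔ (1/3)*c + w < r - 1) → (9/4)*c = 5) ∧ 3*r < -8
Before r := 3*r + 9: ((6*r ≤ 3*w - 9 ↔ (1/3)*c + w < 3*r + 8) → (9/4)*c = 5) ∧ 9*r < -35
Answer: WP = ((6*r ≤ 3*w - 9 ↔ (1/3)*c + w < 3*r + 8) → (9/4)*c = 5) ∧ 9*r < -35


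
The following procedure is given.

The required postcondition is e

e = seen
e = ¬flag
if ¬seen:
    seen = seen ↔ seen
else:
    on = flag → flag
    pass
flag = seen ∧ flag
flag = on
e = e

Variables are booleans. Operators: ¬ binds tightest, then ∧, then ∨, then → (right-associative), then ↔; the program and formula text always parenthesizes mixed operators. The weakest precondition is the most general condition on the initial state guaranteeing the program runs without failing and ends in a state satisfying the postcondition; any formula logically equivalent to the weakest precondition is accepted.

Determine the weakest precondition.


Working backward. After the program, e must hold.
Before e := e: e
Before flag := on: e
Before flag := seen ∧ flag: e
Then branch requires e; else branch requires e.
Before the if: ((¬seen) → e) ∧ (seen → e)
Before e := ¬flag: ((¬seen) → (¬flag)) ∧ (seen → (¬flag))
Before e := seen: ((¬seen) → (¬flag)) ∧ (seen → (¬flag))
Answer: WP = ((¬seen) → (¬flag)) ∧ (seen → (¬flag))


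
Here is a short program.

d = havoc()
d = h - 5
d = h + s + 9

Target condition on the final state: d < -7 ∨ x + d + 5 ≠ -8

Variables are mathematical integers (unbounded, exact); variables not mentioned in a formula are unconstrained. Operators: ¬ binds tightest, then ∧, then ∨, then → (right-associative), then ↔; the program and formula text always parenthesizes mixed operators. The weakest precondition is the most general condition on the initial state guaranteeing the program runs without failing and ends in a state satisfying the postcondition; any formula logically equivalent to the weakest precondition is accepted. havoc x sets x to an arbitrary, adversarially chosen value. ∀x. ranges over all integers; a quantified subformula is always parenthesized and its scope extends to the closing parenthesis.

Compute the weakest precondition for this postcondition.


Working backward. After the program, the postcondition d < -7 ∨ x + d + 5 ≠ -8 must hold; in canonical form it is d < -7 ∨ d + x ≠ -13.
Before d := h + s + 9: h + s < -16 ∨ h + s + x ≠ -22
Before d := h - 5: h + s < -16 ∨ h + s + x ≠ -22
Before havoc d: h + s < -16 ∨ h + s + x ≠ -22
Answer: WP = h + s < -16 ∨ h + s + x ≠ -22


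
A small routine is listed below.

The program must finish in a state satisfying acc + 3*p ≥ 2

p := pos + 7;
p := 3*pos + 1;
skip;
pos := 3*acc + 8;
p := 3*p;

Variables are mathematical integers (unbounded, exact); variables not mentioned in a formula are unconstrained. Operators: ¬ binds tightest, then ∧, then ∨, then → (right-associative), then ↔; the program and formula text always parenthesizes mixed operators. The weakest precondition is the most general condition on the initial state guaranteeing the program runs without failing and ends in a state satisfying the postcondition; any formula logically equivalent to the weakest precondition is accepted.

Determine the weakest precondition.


Working backward. After the program, acc + 3*p ≥ 2 must hold.
Before p := 3*p: acc + 9*p ≥ 2
Before pos := 3*acc + 8: acc + 9*p ≥ 2
Before skip: acc + 9*p ≥ 2
Before p := 3*pos + 1: acc + 27*pos ≥ -7
Before p := pos + 7: acc + 27*pos ≥ -7
Answer: WP = acc + 27*pos ≥ -7


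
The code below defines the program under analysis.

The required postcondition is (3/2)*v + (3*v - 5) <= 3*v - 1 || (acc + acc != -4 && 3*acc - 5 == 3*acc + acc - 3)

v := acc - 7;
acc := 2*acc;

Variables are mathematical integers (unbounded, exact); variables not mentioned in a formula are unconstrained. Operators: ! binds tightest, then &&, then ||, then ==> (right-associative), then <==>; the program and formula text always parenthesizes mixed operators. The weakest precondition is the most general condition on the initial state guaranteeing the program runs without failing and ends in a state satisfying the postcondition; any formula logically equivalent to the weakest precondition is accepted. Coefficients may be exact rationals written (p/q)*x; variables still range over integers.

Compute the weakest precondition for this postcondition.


Working backward. After the program, the postcondition (3/2)*v + (3*v - 5) <= 3*v - 1 || (acc + acc != -4 && 3*acc - 5 == 3*acc + acc - 3) must hold; in canonical form it is (3/2)*v <= 4 || (2*acc != -4 && acc == -2).
Before acc := 2*acc: (3/2)*v <= 4 || (4*acc != -4 && 2*acc == -2)
Before v := acc - 7: (3/2)*acc <= 29/2 || (4*acc != -4 && 2*acc == -2)
Answer: WP = (3/2)*acc <= 29/2 || (4*acc != -4 && 2*acc == -2)


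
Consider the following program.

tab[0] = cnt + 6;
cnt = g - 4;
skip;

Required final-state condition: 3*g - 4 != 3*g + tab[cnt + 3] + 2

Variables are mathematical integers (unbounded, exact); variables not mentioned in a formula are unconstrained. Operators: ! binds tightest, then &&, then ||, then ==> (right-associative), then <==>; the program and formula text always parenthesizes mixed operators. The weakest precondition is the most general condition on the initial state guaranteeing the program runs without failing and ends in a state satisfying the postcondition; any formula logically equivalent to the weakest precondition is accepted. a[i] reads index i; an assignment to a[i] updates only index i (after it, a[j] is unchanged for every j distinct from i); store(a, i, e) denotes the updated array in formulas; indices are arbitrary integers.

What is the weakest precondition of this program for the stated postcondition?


Working backward. After the program, the postcondition 3*g - 4 != 3*g + tab[cnt + 3] + 2 must hold; in canonical form it is tab[cnt + 3] != -6.
Before skip: tab[cnt + 3] != -6
Before cnt := g - 4: tab[g - 1] != -6
Before tab[0] := cnt + 6: store(tab, 0, cnt + 6)[g - 1] != -6
Answer: WP = store(tab, 0, cnt + 6)[g - 1] != -6


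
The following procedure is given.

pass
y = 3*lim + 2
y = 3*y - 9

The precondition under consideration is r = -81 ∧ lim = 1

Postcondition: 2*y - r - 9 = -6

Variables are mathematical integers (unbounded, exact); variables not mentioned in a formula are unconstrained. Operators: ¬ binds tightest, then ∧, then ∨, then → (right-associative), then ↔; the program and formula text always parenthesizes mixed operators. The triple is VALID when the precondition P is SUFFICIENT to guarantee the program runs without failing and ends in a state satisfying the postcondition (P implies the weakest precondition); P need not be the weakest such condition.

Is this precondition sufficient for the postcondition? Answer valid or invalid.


Working backward. After the program, the postcondition 2*y - r - 9 = -6 must hold; in canonical form it is 2*y = r + 3.
Before y := 3*y - 9: 6*y = r + 21
Before y := 3*lim + 2: 18*lim = r + 9
Before skip: 18*lim = r + 9
The weakest precondition is 18*lim = r + 9.
Check whether r = -81 ∧ lim = 1 implies it.
Countermodel: at the initial state lim = 1, r = -81, the precondition holds but the weakest precondition fails.
Answer: invalid


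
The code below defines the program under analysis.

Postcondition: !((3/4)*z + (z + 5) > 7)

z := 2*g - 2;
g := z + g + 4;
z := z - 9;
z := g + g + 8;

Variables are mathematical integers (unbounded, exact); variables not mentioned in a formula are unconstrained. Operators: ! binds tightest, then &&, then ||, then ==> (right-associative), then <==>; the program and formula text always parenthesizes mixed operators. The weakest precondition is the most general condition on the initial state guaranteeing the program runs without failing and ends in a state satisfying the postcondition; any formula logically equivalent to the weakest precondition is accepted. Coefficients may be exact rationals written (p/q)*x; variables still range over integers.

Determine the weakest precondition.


Working backward. After the program, the postcondition !((3/4)*z + (z + 5) > 7) must hold; in canonical form it is !((7/4)*z > 2).
Before z := g + g + 8: !((7/2)*g > -12)
Before z := z - 9: !((7/2)*g > -12)
Before g := z + g + 4: !((7/2)*g + (7/2)*z > -26)
Before z := 2*g - 2: !((21/2)*g > -19)
Answer: WP = !((21/2)*g > -19)


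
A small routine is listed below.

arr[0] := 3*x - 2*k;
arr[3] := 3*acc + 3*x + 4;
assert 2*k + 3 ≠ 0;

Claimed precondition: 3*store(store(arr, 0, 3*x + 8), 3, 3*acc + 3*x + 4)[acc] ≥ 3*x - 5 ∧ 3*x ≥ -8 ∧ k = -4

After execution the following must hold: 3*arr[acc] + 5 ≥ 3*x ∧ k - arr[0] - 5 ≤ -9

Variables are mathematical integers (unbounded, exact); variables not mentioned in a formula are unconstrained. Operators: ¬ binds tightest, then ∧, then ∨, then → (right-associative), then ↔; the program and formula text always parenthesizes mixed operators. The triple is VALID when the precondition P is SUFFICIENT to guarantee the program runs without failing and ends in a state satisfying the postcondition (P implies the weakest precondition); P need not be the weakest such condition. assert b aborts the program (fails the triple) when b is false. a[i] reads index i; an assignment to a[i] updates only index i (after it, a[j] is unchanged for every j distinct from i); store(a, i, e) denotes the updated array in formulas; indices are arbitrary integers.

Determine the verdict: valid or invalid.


Working backward. After the program, the postcondition 3*arr[acc] + 5 ≥ 3*x ∧ k - arr[0] - 5 ≤ -9 must hold; in canonical form it is 3*arr[acc] ≥ 3*x - 5 ∧ k ≤ arr[0] - 4.
Before assert 2*k + 3 ≠ 0: 2*k ≠ -3 ∧ 3*arr[acc] ≥ 3*x - 5 ∧ k ≤ arr[0] - 4
Before arr[3] := 3*acc + 3*x + 4: 2*k ≠ -3 ∧ 3*store(arr, 3, 3*acc + 3*x + 4)[acc] ≥ 3*x - 5 ∧ k ≤ arr[0] - 4
Before arr[0] := 3*x - 2*k: 2*k ≠ -3 ∧ 3*store(store(arr, 0, -2*k + 3*x), 3, 3*acc + 3*x + 4)[acc] ≥ 3*x - 5 ∧ 3*k ≤ 3*x - 4
The weakest precondition is 2*k ≠ -3 ∧ 3*store(store(arr, 0, -2*k + 3*x), 3, 3*acc + 3*x + 4)[acc] ≥ 3*x - 5 ∧ 3*k ≤ 3*x - 4.
Check whether 3*store(store(arr, 0, 3*x + 8), 3, 3*acc + 3*x + 4)[acc] ≥ 3*x - 5 ∧ 3*x ≥ -8 ∧ k = -4 implies it.
Every state satisfying the precondition satisfies the weakest precondition: the implication holds.
Answer: valid


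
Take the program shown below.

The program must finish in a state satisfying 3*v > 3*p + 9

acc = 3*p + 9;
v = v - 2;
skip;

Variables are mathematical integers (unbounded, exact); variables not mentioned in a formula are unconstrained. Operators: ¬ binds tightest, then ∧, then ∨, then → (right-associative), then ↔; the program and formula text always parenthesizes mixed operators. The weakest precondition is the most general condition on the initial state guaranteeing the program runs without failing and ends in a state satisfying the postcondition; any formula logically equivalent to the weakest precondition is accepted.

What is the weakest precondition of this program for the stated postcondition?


Working backward. After the program, 3*v > 3*p + 9 must hold.
Before skip: 3*v > 3*p + 9
Before v := v - 2: 3*v > 3*p + 15
Before acc := 3*p + 9: 3*v > 3*p + 15
Answer: WP = 3*v > 3*p + 15


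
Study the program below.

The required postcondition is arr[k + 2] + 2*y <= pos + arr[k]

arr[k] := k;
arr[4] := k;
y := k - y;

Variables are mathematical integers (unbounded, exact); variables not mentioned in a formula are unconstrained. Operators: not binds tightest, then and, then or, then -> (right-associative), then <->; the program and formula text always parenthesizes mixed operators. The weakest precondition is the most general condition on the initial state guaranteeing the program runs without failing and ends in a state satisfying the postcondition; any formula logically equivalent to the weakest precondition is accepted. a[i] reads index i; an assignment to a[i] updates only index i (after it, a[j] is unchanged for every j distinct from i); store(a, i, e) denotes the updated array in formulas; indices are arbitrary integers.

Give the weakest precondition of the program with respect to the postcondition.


Working backward. After the program, the postcondition arr[k + 2] + 2*y <= pos + arr[k] must hold; in canonical form it is arr[k + 2] + 2*y <= arr[k] + pos.
Before y := k - y: arr[k + 2] + 2*k <= arr[k] + pos + 2*y
Before arr[4] := k: store(arr, 4, k)[k + 2] + 2*k <= store(arr, 4, k)[k] + pos + 2*y
Before arr[k] := k: store(store(arr, k, k), 4, k)[k + 2] + 2*k <= store(store(arr, k, k), 4, k)[k] + pos + 2*y
Answer: WP = store(store(arr, k, k), 4, k)[k + 2] + 2*k <= store(store(arr, k, k), 4, k)[k] + pos + 2*y


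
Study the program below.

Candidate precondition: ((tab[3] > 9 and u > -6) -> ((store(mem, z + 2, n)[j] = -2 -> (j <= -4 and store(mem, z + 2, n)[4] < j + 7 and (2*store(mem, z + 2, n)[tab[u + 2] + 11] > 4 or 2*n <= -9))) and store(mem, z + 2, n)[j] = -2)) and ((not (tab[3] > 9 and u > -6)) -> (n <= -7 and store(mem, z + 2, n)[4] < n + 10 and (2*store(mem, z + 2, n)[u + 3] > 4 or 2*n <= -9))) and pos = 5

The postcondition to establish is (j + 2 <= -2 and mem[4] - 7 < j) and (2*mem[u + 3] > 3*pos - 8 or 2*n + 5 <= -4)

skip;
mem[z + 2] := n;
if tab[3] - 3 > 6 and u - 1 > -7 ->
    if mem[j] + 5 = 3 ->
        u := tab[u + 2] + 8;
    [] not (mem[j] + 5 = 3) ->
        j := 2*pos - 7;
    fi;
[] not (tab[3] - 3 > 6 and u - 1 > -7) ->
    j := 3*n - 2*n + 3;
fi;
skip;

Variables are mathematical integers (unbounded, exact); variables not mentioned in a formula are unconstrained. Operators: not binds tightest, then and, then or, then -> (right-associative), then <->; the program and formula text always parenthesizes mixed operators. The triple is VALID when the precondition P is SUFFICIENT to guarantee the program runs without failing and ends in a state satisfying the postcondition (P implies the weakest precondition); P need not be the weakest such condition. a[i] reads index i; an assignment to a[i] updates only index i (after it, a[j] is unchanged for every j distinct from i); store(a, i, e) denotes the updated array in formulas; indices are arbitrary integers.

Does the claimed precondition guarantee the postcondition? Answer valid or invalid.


Working backward. After the program, the postcondition (j + 2 <= -2 and mem[4] - 7 < j) and (2*mem[u + 3] > 3*pos - 8 or 2*n + 5 <= -4) must hold; in canonical form it is j <= -4 and mem[4] < j + 7 and (2*mem[u + 3] > 3*pos - 8 or 2*n <= -9).
Before skip: j <= -4 and mem[4] < j + 7 and (2*mem[u + 3] > 3*pos - 8 or 2*n <= -9)
Then branch requires (mem[j] = -2 -> (j <= -4 and mem[4] < j + 7 and (2*mem[tab[u + 2] + 11] > 3*pos - 8 or 2*n <= -9))) and ((not (mem[j] = -2)) -> (2*pos <= 3 and mem[4] < 2*pos and (2*mem[u + 3] > 3*pos - 8 or 2*n <= -9))); else branch requires n <= -7 and mem[4] < n + 10 and (2*mem[u + 3] > 3*pos - 8 or 2*n <= -9).
Before the if: ((tab[3] > 9 and u > -6) -> ((mem[j] = -2 -> (j <= -4 and mem[4] < j + 7 and (2*mem[tab[u + 2] + 11] > 3*pos - 8 or 2*n <= -9))) and ((not (mem[j] = -2)) -> (2*pos <= 3 and mem[4] < 2*pos and (2*mem[u + 3] > 3*pos - 8 or 2*n <= -9))))) and ((not (tab[3] > 9 and u > -6)) -> (n <= -7 and mem[4] < n + 10 and (2*mem[u + 3] > 3*pos - 8 or 2*n <= -9)))
Before mem[z + 2] := n: ((tab[3] > 9 and u > -6) -> ((store(mem, z + 2, n)[j] = -2 -> (j <= -4 and store(mem, z + 2, n)[4] < j + 7 and (2*store(mem, z + 2, n)[tab[u + 2] + 11] > 3*pos - 8 or 2*n <= -9))) and ((not (store(mem, z + 2, n)[j] = -2)) -> (2*pos <= 3 and store(mem, z + 2, n)[4] < 2*pos and (2*store(mem, z + 2, n)[u + 3] > 3*pos - 8 or 2*n <= -9))))) and ((not (tab[3] > 9 and u > -6)) -> (n <= -7 and store(mem, z + 2, n)[4] < n + 10 and (2*store(mem, z + 2, n)[u + 3] > 3*pos - 8 or 2*n <= -9)))
Before skip: ((tab[3] > 9 and u > -6) -> ((store(mem, z + 2, n)[j] = -2 -> (j <= -4 and store(mem, z + 2, n)[4] < j + 7 and (2*store(mem, z + 2, n)[tab[u + 2] + 11] > 3*pos - 8 or 2*n <= -9))) and ((not (store(mem, z + 2, n)[j] = -2)) -> (2*pos <= 3 and store(mem, z + 2, n)[4] < 2*pos and (2*store(mem, z + 2, n)[u + 3] > 3*pos - 8 or 2*n <= -9))))) and ((not (tab[3] > 9 and u > -6)) -> (n <= -7 and store(mem, z + 2, n)[4] < n + 10 and (2*store(mem, z + 2, n)[u + 3] > 3*pos - 8 or 2*n <= -9)))
The weakest precondition is ((tab[3] > 9 and u > -6) -> ((store(mem, z + 2, n)[j] = -2 -> (j <= -4 and store(mem, z + 2, n)[4] < j + 7 and (2*store(mem, z + 2, n)[tab[u + 2] + 11] > 3*pos - 8 or 2*n <= -9))) and ((not (store(mem, z + 2, n)[j] = -2)) -> (2*pos <= 3 and store(mem, z + 2, n)[4] < 2*pos and (2*store(mem, z + 2, n)[u + 3] > 3*pos - 8 or 2*n <= -9))))) and ((not (tab[3] > 9 and u > -6)) -> (n <= -7 and store(mem, z + 2, n)[4] < n + 10 and (2*store(mem, z + 2, n)[u + 3] > 3*pos - 8 or 2*n <= -9))).
Check whether ((tab[3] > 9 and u > -6) -> ((store(mem, z + 2, n)[j] = -2 -> (j <= -4 and store(mem, z + 2, n)[4] < j + 7 and (2*store(mem, z + 2, n)[tab[u + 2] + 11] > 4 or 2*n <= -9))) and store(mem, z + 2, n)[j] = -2)) and ((not (tab[3] > 9 and u > -6)) -> (n <= -7 and store(mem, z + 2, n)[4] < n + 10 and (2*store(mem, z + 2, n)[u + 3] > 4 or 2*n <= -9))) and pos = 5 implies it.
Countermodel: at the initial state j = -4, mem = {[-5] = 3, [-4] = 5, [2] = 5, [3] = 5, [4] = 0, elsewhere 5}, n = -2, pos = 5, tab = {[-5] = 6, [-4] = 6, [2] = -16, [3] = 10, [4] = 6, elsewhere 6}, u = 0, z = -6, the precondition holds but the weakest precondition fails.
Answer: invalid


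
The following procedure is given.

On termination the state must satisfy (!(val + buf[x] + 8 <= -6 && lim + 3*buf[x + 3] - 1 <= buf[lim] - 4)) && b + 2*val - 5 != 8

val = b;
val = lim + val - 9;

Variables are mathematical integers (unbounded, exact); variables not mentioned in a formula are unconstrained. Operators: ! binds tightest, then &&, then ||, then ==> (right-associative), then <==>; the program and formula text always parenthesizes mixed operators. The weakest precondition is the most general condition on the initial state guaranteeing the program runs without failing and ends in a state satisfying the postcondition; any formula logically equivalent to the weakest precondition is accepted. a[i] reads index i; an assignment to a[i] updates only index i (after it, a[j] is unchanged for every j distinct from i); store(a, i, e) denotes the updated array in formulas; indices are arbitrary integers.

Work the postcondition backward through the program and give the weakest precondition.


Working backward. After the program, the postcondition (!(val + buf[x] + 8 <= -6 && lim + 3*buf[x + 3] - 1 <= buf[lim] - 4)) && b + 2*val - 5 != 8 must hold; in canonical form it is (!(buf[x] + val <= -14 && 3*buf[x + 3] + lim <= buf[lim] - 3)) && b + 2*val != 13.
Before val := lim + val - 9: (!(buf[x] + lim + val <= -5 && 3*buf[x + 3] + lim <= buf[lim] - 3)) && b + 2*lim + 2*val != 31
Before val := b: (!(buf[x] + b + lim <= -5 && 3*buf[x + 3] + lim <= buf[lim] - 3)) && 3*b + 2*lim != 31
Answer: WP = (!(buf[x] + b + lim <= -5 && 3*buf[x + 3] + lim <= buf[lim] - 3)) && 3*b + 2*lim != 31


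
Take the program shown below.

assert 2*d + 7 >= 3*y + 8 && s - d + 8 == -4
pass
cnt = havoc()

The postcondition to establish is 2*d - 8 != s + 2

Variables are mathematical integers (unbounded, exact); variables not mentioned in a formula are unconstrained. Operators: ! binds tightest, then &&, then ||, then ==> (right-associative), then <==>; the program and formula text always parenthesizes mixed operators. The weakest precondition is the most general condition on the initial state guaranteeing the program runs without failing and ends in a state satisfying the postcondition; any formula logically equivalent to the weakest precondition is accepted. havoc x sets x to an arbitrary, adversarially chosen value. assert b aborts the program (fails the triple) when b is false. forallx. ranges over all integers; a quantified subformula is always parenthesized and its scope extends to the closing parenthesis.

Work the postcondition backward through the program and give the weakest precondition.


Working backward. After the program, the postcondition 2*d - 8 != s + 2 must hold; in canonical form it is 2*d != s + 10.
Before havoc cnt: 2*d != s + 10
Before skip: 2*d != s + 10
Before assert 2*d + 7 >= 3*y + 8 && s - d + 8 == -4: 2*d >= 3*y + 1 && s == d - 12 && 2*d != s + 10
Answer: WP = 2*d >= 3*y + 1 && s == d - 12 && 2*d != s + 10


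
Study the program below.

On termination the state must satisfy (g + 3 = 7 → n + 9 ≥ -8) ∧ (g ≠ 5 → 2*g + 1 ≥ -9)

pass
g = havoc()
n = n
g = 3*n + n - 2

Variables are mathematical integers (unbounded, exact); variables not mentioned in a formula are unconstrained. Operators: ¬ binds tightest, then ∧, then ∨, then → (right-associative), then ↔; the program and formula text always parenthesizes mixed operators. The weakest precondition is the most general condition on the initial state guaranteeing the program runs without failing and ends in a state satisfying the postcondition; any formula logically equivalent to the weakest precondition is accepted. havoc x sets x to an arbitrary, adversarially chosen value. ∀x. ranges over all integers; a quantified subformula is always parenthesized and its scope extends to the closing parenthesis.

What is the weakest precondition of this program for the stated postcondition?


Working backward. After the program, the postcondition (g + 3 = 7 → n + 9 ≥ -8) ∧ (g ≠ 5 → 2*g + 1 ≥ -9) must hold; in canonical form it is (g = 4 → n ≥ -17) ∧ (g ≠ 5 → 2*g ≥ -10).
Before g := 3*n + n - 2: (4*n = 6 → n ≥ -17) ∧ (4*n ≠ 7 → 8*n ≥ -6)
Before n := n: (4*n = 6 → n ≥ -17) ∧ (4*n ≠ 7 → 8*n ≥ -6)
Before havoc g: (4*n = 6 → n ≥ -17) ∧ (4*n ≠ 7 → 8*n ≥ -6)
Before skip: (4*n = 6 → n ≥ -17) ∧ (4*n ≠ 7 → 8*n ≥ -6)
Answer: WP = (4*n = 6 → n ≥ -17) ∧ (4*n ≠ 7 → 8*n ≥ -6)


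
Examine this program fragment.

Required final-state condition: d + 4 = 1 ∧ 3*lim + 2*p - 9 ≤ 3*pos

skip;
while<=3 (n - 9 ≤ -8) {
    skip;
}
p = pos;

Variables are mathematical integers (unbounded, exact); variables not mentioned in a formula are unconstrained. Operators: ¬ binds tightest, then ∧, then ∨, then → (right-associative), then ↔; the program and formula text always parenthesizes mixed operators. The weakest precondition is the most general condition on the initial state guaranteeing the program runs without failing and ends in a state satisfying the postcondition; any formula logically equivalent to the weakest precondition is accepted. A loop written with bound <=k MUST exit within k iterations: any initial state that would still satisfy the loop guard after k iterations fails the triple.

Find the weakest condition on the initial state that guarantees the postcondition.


Working backward. After the program, the postcondition d + 4 = 1 ∧ 3*lim + 2*p - 9 ≤ 3*pos must hold; in canonical form it is d = -3 ∧ 3*lim + 2*p ≤ 3*pos + 9.
Before p := pos: d = -3 ∧ 3*lim ≤ pos + 9
Before the loop (bound <=3), unroll the exhaustion recursion (WP_0 = exit-now case; WP_j = one more guarded iteration, up to j = 3):
  WP_0: (¬(n ≤ 1)) ∧ d = -3 ∧ 3*lim ≤ pos + 9
  WP_1: (n ≤ 1 → ((¬(n ≤ 1)) ∧ d = -3 ∧ 3*lim ≤ pos + 9)) ∧ ((¬(n ≤ 1)) → (d = -3 ∧ 3*lim ≤ pos + 9))
  WP_2: (n ≤ 1 → ((n ≤ 1 → ((¬(n ≤ 1)) ∧ d = -3 ∧ 3*lim ≤ pos + 9)) ∧ ((¬(n ≤ 1)) → (d = -3 ∧ 3*lim ≤ pos + 9)))) ∧ ((¬(n ≤ 1)) → (d = -3 ∧ 3*lim ≤ pos + 9))
  WP_3: (n ≤ 1 → ((n ≤ 1 → ((n ≤ 1 → ((¬(n ≤ 1)) ∧ d = -3 ∧ 3*lim ≤ pos + 9)) ∧ ((¬(n ≤ 1)) → (d = -3 ∧ 3*lim ≤ pos + 9)))) ∧ ((¬(n ≤ 1)) → (d = -3 ∧ 3*lim ≤ pos + 9)))) ∧ ((¬(n ≤ 1)) → (d = -3 ∧ 3*lim ≤ pos + 9))
So before the loop: (n ≤ 1 → ((n ≤ 1 → ((n ≤ 1 → ((¬(n ≤ 1)) ∧ d = -3 ∧ 3*lim ≤ pos + 9)) ∧ ((¬(n ≤ 1)) → (d = -3 ∧ 3*lim ≤ pos + 9)))) ∧ ((¬(n ≤ 1)) → (d = -3 ∧ 3*lim ≤ pos + 9)))) ∧ ((¬(n ≤ 1)) → (d = -3 ∧ 3*lim ≤ pos + 9))
Before skip: (n ≤ 1 → ((n ≤ 1 → ((n ≤ 1 → ((¬(n ≤ 1)) ∧ d = -3 ∧ 3*lim ≤ pos + 9)) ∧ ((¬(n ≤ 1)) → (d = -3 ∧ 3*lim ≤ pos + 9)))) ∧ ((¬(n ≤ 1)) → (d = -3 ∧ 3*lim ≤ pos + 9)))) ∧ ((¬(n ≤ 1)) → (d = -3 ∧ 3*lim ≤ pos + 9))
Answer: WP = (n ≤ 1 → ((n ≤ 1 → ((n ≤ 1 → ((¬(n ≤ 1)) ∧ d = -3 ∧ 3*lim ≤ pos + 9)) ∧ ((¬(n ≤ 1)) → (d = -3 ∧ 3*lim ≤ pos + 9)))) ∧ ((¬(n ≤ 1)) → (d = -3 ∧ 3*lim ≤ pos + 9)))) ∧ ((¬(n ≤ 1)) → (d = -3 ∧ 3*lim ≤ pos + 9))


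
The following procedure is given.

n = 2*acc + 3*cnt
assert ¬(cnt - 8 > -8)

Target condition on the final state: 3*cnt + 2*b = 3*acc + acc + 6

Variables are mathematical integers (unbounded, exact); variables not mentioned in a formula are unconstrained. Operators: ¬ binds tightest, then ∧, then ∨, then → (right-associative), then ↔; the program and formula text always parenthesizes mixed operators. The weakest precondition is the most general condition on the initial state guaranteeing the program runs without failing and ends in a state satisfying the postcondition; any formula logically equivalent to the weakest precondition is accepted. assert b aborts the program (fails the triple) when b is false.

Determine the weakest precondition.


Working backward. After the program, the postcondition 3*cnt + 2*b = 3*acc + acc + 6 must hold; in canonical form it is 2*b + 3*cnt = 4*acc + 6.
Before assert ¬(cnt - 8 > -8): (¬(cnt > 0)) ∧ 2*b + 3*cnt = 4*acc + 6
Before n := 2*acc + 3*cnt: (¬(cnt > 0)) ∧ 2*b + 3*cnt = 4*acc + 6
Answer: WP = (¬(cnt > 0)) ∧ 2*b + 3*cnt = 4*acc + 6


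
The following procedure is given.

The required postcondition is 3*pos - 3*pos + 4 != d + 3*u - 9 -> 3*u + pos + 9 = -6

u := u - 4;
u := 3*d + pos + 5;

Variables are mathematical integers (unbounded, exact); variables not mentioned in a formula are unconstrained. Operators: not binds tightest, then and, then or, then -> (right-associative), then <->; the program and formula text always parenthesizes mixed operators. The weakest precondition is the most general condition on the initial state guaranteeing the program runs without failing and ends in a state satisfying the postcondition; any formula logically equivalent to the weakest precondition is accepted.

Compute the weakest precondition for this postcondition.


Working backward. After the program, the postcondition 3*pos - 3*pos + 4 != d + 3*u - 9 -> 3*u + pos + 9 = -6 must hold; in canonical form it is d + 3*u != 13 -> pos + 3*u = -15.
Before u := 3*d + pos + 5: 10*d + 3*pos != -2 -> 9*d + 4*pos = -30
Before u := u - 4: 10*d + 3*pos != -2 -> 9*d + 4*pos = -30
Answer: WP = 10*d + 3*pos != -2 -> 9*d + 4*pos = -30


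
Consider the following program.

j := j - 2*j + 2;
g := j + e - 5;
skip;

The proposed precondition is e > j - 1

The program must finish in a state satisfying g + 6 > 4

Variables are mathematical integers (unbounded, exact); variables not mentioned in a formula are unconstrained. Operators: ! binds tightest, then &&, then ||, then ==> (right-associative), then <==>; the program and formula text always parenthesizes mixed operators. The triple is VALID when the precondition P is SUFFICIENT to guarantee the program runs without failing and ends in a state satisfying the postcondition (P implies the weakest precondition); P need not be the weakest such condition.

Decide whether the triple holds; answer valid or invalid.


Working backward. After the program, the postcondition g + 6 > 4 must hold; in canonical form it is g > -2.
Before skip: g > -2
Before g := j + e - 5: e + j > 3
Before j := j - 2*j + 2: e > j + 1
The weakest precondition is e > j + 1.
Check whether e > j - 1 implies it.
Countermodel: at the initial state e = 0, j = 0, the precondition holds but the weakest precondition fails.
Answer: invalid


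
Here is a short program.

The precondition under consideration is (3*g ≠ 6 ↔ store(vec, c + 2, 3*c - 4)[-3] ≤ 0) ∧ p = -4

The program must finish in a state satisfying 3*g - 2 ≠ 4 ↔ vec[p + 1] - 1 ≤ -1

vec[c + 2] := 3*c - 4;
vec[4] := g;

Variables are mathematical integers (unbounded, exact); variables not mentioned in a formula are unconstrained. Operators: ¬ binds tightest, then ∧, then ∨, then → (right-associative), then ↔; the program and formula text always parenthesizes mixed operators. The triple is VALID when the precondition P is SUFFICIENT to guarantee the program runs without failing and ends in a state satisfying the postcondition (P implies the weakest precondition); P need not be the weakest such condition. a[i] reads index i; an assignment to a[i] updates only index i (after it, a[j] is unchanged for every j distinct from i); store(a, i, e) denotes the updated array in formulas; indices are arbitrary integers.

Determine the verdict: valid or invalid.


Working backward. After the program, the postcondition 3*g - 2 ≠ 4 ↔ vec[p + 1] - 1 ≤ -1 must hold; in canonical form it is 3*g ≠ 6 ↔ vec[p + 1] ≤ 0.
Before vec[4] := g: 3*g ≠ 6 ↔ store(vec, 4, g)[p + 1] ≤ 0
Before vec[c + 2] := 3*c - 4: 3*g ≠ 6 ↔ store(store(vec, c + 2, 3*c - 4), 4, g)[p + 1] ≤ 0
The weakest precondition is 3*g ≠ 6 ↔ store(store(vec, c + 2, 3*c - 4), 4, g)[p + 1] ≤ 0.
Check whether (3*g ≠ 6 ↔ store(vec, c + 2, 3*c - 4)[-3] ≤ 0) ∧ p = -4 implies it.
Every state satisfying the precondition satisfies the weakest precondition: the implication holds.
Answer: valid


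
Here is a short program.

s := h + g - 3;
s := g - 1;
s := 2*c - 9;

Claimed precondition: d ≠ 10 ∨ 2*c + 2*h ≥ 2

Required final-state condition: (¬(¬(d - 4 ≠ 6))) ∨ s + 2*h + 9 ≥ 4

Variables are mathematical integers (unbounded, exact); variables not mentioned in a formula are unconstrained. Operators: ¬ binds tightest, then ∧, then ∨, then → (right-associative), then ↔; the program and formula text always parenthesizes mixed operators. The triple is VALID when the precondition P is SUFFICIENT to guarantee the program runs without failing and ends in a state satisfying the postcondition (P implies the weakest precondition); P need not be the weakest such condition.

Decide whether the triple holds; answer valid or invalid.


Working backward. After the program, the postcondition (¬(¬(d - 4 ≠ 6))) ∨ s + 2*h + 9 ≥ 4 must hold; in canonical form it is d ≠ 10 ∨ 2*h + s ≥ -5.
Before s := 2*c - 9: d ≠ 10 ∨ 2*c + 2*h ≥ 4
Before s := g - 1: d ≠ 10 ∨ 2*c + 2*h ≥ 4
Before s := h + g - 3: d ≠ 10 ∨ 2*c + 2*h ≥ 4
The weakest precondition is d ≠ 10 ∨ 2*c + 2*h ≥ 4.
Check whether d ≠ 10 ∨ 2*c + 2*h ≥ 2 implies it.
Countermodel: at the initial state c = 0, d = 10, h = 1, the precondition holds but the weakest precondition fails.
Answer: invalid


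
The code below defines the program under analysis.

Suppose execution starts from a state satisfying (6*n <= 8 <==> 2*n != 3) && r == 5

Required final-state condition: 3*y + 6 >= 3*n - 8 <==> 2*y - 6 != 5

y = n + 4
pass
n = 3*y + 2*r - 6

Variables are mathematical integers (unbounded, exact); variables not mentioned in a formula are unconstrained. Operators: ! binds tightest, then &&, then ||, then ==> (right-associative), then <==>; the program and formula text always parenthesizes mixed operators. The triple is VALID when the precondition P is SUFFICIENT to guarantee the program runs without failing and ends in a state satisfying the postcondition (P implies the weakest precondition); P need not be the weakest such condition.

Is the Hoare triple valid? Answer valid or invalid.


Working backward. After the program, the postcondition 3*y + 6 >= 3*n - 8 <==> 2*y - 6 != 5 must hold; in canonical form it is 3*y >= 3*n - 14 <==> 2*y != 11.
Before n := 3*y + 2*r - 6: 6*r + 6*y <= 32 <==> 2*y != 11
Before skip: 6*r + 6*y <= 32 <==> 2*y != 11
Before y := n + 4: 6*n + 6*r <= 8 <==> 2*n != 3
The weakest precondition is 6*n + 6*r <= 8 <==> 2*n != 3.
Check whether (6*n <= 8 <==> 2*n != 3) && r == 5 implies it.
Countermodel: at the initial state n = -3, r = 5, the precondition holds but the weakest precondition fails.
Answer: invalid


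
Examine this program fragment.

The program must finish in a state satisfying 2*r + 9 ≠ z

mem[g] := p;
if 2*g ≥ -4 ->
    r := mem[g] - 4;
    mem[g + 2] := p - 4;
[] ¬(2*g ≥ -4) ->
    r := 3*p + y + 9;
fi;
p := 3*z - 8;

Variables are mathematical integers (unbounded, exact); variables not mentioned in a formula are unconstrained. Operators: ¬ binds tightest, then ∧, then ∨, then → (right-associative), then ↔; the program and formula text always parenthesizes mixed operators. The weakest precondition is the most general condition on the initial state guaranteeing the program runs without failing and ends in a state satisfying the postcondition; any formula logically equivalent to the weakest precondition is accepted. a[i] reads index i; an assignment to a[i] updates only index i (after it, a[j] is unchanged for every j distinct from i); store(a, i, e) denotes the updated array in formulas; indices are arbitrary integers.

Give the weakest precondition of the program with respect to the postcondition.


Working backward. After the program, the postcondition 2*r + 9 ≠ z must hold; in canonical form it is 2*r ≠ z - 9.
Before p := 3*z - 8: 2*r ≠ z - 9
Then branch requires 2*mem[g] ≠ z - 1; else branch requires 6*p + 2*y ≠ z - 27.
Before the if: (2*g ≥ -4 → 2*mem[g] ≠ z - 1) ∧ ((¬(2*g ≥ -4)) → 6*p + 2*y ≠ z - 27)
Before mem[g] := p: (2*g ≥ -4 → 2*store(mem, g, p)[g] ≠ z - 1) ∧ ((¬(2*g ≥ -4)) → 6*p + 2*y ≠ z - 27)
Answer: WP = (2*g ≥ -4 → 2*store(mem, g, p)[g] ≠ z - 1) ∧ ((¬(2*g ≥ -4)) → 6*p + 2*y ≠ z - 27)


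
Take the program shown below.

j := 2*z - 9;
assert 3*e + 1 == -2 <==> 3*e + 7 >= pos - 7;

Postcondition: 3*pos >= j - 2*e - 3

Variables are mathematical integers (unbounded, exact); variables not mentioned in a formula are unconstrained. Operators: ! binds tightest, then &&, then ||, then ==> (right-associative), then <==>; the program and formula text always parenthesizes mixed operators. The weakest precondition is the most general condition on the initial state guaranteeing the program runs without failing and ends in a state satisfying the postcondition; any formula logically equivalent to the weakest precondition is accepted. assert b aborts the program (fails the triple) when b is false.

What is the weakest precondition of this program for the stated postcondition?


Working backward. After the program, the postcondition 3*pos >= j - 2*e - 3 must hold; in canonical form it is 2*e + 3*pos >= j - 3.
Before assert 3*e + 1 == -2 <==> 3*e + 7 >= pos - 7: (3*e == -3 <==> 3*e >= pos - 14) && 2*e + 3*pos >= j - 3
Before j := 2*z - 9: (3*e == -3 <==> 3*e >= pos - 14) && 2*e + 3*pos >= 2*z - 12
Answer: WP = (3*e == -3 <==> 3*e >= pos - 14) && 2*e + 3*pos >= 2*z - 12
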